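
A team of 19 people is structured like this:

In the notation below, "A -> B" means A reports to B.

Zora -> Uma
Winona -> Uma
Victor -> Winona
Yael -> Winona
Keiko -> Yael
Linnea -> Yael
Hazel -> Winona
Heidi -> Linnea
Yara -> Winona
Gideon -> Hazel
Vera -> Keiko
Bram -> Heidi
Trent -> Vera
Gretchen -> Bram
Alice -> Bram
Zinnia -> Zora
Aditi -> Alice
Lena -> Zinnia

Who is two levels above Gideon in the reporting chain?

Winona

Gideon reports to Hazel, and Hazel reports to Winona. So Gideon's skip-level manager is Winona.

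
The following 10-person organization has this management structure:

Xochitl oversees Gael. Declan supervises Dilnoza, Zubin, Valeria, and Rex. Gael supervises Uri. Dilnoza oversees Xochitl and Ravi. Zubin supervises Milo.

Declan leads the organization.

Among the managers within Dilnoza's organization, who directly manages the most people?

Direct-report counts within Dilnoza's organization: Dilnoza has 2; Xochitl has 1; Gael has 1. The largest is 2, held by Dilnoza.

Dilnoza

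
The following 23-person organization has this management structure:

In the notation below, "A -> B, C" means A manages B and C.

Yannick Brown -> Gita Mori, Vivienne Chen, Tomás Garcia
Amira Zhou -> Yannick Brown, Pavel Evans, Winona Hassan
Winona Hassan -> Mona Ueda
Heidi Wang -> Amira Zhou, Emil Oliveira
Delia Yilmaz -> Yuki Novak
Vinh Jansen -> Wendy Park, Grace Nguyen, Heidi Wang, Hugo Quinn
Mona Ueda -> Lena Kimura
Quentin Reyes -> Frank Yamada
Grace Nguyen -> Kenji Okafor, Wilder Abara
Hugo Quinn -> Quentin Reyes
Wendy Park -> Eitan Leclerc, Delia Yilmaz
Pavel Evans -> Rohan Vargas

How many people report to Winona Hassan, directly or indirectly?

Winona Hassan directly manages Mona Ueda. Under Mona Ueda: Lena Kimura (1). That's 2 in total.

2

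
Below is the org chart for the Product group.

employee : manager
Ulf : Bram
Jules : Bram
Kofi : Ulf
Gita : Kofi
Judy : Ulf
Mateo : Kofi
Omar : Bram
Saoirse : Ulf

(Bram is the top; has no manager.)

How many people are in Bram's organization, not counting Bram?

Bram directly manages Ulf, Jules, Omar. Under Ulf: Saoirse, Judy, Kofi, Mateo, Gita (5). Jules has no reports. Omar has no reports. So Bram's organization is 3 direct reports plus everyone under them: 6 + 1 + 1 = 8.

8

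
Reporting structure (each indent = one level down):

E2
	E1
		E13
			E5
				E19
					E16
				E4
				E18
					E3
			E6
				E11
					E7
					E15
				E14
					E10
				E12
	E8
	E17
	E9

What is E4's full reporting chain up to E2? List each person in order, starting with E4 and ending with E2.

E4 -> E5 -> E13 -> E1 -> E2

E4 reports to E5. E5 reports to E13. E13 reports to E1. E1 reports to E2. E2 is at the top.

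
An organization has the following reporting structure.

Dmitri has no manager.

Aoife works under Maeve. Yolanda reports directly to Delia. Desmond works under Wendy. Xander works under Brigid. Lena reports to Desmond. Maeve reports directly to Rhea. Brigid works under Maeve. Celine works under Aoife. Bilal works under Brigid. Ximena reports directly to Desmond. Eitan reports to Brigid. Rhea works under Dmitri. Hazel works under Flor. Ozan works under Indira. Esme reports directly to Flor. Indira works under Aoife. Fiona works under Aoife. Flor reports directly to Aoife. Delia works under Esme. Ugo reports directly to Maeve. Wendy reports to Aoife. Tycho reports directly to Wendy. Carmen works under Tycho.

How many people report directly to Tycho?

1

Tycho directly manages Carmen. That is 1 direct report.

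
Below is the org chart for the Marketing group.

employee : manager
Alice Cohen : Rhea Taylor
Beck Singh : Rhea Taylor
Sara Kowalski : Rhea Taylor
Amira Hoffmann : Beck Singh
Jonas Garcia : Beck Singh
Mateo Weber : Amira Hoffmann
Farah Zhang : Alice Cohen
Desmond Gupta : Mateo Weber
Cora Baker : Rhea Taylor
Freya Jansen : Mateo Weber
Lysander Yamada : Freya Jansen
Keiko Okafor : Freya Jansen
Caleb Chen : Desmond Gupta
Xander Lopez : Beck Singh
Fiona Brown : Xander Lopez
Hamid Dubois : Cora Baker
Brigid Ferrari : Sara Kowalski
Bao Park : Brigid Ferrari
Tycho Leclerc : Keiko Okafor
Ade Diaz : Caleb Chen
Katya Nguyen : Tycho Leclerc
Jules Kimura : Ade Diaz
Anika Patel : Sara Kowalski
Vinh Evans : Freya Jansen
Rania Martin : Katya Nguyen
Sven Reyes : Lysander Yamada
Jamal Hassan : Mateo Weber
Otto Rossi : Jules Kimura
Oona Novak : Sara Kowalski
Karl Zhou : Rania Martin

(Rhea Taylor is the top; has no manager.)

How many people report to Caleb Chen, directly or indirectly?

Caleb Chen directly manages Ade Diaz. Under Ade Diaz: Jules Kimura, Otto Rossi (2). That's 3 in total.

3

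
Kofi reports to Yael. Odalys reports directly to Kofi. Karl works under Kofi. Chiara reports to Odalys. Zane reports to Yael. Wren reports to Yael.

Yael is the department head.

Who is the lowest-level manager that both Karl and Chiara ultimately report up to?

Karl's chain of managers is Kofi, Yael. Chiara's chain of managers is Odalys, Kofi, Yael. The first manager that appears in both chains is Kofi.

Kofi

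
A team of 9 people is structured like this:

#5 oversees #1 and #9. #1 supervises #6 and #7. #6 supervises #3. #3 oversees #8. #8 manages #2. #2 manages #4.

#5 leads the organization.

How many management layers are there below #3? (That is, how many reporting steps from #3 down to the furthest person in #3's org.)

3

The longest chain under #3 runs #3 → #8 → #2 → #4, which is 3 levels below #3.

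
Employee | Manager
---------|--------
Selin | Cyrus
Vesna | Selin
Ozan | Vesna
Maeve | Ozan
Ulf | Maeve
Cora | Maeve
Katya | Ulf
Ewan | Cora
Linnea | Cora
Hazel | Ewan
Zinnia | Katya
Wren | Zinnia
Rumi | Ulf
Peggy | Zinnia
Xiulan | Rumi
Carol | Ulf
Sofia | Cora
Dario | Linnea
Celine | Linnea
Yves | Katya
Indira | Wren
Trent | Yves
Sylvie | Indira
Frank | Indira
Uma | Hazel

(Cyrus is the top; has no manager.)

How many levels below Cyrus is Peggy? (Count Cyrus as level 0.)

8

Chain from Peggy up to Cyrus: Peggy → Zinnia → Katya → Ulf → Maeve → Ozan → Vesna → Selin → Cyrus. That is 8 steps up, so Peggy is 8 levels below Cyrus.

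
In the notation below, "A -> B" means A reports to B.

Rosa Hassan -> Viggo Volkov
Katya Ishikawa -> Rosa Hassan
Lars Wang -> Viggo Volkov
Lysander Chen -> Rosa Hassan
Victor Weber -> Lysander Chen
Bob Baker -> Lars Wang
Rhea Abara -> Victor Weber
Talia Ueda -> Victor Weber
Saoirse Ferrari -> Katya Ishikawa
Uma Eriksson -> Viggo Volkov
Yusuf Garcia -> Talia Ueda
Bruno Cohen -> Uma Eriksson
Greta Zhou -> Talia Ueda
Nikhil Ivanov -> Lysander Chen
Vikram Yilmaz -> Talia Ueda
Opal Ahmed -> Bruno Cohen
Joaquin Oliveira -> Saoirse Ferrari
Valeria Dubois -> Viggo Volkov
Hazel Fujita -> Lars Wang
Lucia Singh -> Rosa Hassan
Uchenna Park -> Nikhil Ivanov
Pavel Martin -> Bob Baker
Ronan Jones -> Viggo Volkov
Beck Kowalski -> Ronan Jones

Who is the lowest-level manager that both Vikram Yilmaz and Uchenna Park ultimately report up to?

Lysander Chen

Vikram Yilmaz's chain of managers is Talia Ueda, Victor Weber, Lysander Chen, Rosa Hassan, Viggo Volkov. Uchenna Park's chain of managers is Nikhil Ivanov, Lysander Chen, Rosa Hassan, Viggo Volkov. The first manager that appears in both chains is Lysander Chen.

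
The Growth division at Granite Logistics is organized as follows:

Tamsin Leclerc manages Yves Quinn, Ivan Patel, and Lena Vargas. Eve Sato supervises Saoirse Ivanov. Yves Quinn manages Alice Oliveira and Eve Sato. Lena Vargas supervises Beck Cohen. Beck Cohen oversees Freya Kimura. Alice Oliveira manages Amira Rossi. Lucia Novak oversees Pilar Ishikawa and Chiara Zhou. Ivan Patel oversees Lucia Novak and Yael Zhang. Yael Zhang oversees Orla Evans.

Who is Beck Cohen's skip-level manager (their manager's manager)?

Beck Cohen reports to Lena Vargas, and Lena Vargas reports to Tamsin Leclerc. So Beck Cohen's skip-level manager is Tamsin Leclerc.

Tamsin Leclerc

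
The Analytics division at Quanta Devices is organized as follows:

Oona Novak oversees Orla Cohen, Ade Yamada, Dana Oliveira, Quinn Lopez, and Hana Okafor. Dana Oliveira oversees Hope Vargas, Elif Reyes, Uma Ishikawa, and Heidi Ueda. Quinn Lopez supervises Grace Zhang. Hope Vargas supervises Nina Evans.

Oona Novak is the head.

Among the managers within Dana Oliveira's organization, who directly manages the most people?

Direct-report counts within Dana Oliveira's organization: Dana Oliveira has 4; Hope Vargas has 1. The largest is 4, held by Dana Oliveira.

Dana Oliveira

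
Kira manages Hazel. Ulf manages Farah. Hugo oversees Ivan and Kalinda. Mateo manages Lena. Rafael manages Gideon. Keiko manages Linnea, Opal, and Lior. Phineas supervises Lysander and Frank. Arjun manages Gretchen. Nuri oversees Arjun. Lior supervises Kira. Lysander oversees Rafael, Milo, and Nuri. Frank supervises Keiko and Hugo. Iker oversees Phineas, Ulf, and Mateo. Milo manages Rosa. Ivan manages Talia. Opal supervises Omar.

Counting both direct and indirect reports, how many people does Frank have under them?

Frank directly manages Keiko, Hugo. Under Keiko: Lior, Kira, Hazel, Opal, Omar, Linnea (6). Under Hugo: Kalinda, Ivan, Talia (3). So Frank's organization is 2 direct reports plus everyone under them: 7 + 4 = 11.

11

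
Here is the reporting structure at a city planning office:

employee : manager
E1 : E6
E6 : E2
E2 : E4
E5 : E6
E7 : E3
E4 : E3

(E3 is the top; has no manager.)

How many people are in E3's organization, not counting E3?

6

E3 directly manages E4, E7. Under E4: E2, E6, E5, E1 (4). E7 has no reports. So E3's organization is 2 direct reports plus everyone under them: 5 + 1 = 6.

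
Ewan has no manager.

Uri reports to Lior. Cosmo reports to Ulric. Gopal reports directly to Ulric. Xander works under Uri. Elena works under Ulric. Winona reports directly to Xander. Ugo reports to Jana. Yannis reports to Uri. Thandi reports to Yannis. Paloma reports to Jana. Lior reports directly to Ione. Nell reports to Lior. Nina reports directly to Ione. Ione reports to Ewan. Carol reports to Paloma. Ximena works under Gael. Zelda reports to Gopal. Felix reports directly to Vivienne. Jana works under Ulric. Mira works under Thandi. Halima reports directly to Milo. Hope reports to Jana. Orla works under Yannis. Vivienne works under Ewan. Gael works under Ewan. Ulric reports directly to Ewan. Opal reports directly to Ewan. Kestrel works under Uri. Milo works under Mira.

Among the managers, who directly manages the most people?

Ewan

Direct-report counts: Ewan has 5; Vivienne has 1; Ulric has 4; Gopal has 1; Jana has 3; Paloma has 1; Ione has 2; Lior has 2; Uri has 3; Xander has 1; Yannis has 2; Thandi has 1; Mira has 1; Milo has 1; Gael has 1. The largest is 5, held by Ewan.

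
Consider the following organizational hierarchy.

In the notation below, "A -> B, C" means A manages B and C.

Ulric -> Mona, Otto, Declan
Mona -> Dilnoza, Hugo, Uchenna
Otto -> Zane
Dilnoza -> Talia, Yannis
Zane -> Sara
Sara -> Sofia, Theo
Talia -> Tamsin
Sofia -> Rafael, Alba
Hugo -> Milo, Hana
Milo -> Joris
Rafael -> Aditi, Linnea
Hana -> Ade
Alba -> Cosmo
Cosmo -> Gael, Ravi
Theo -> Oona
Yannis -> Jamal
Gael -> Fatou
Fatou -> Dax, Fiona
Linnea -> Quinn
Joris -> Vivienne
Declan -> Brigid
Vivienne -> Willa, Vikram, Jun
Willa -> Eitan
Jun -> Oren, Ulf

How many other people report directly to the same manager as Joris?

0

Joris reports to Milo, and Milo has no other direct reports. Joris has 0 peers.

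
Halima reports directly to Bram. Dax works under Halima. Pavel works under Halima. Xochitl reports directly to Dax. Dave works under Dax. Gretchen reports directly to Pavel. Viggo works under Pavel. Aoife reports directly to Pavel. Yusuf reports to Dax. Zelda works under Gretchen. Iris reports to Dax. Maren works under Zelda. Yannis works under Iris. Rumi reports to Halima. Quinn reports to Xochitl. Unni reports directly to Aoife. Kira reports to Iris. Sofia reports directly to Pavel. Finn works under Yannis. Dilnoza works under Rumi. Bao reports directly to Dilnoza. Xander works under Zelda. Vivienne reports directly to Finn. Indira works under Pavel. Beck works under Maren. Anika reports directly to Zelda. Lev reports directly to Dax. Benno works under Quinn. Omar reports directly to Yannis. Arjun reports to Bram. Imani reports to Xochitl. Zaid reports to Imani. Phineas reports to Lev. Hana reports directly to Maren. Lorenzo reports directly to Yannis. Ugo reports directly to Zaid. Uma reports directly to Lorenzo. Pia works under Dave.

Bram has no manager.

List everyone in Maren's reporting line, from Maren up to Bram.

Maren reports to Zelda. Zelda reports to Gretchen. Gretchen reports to Pavel. Pavel reports to Halima. Halima reports to Bram. Bram is at the top.

Maren -> Zelda -> Gretchen -> Pavel -> Halima -> Bram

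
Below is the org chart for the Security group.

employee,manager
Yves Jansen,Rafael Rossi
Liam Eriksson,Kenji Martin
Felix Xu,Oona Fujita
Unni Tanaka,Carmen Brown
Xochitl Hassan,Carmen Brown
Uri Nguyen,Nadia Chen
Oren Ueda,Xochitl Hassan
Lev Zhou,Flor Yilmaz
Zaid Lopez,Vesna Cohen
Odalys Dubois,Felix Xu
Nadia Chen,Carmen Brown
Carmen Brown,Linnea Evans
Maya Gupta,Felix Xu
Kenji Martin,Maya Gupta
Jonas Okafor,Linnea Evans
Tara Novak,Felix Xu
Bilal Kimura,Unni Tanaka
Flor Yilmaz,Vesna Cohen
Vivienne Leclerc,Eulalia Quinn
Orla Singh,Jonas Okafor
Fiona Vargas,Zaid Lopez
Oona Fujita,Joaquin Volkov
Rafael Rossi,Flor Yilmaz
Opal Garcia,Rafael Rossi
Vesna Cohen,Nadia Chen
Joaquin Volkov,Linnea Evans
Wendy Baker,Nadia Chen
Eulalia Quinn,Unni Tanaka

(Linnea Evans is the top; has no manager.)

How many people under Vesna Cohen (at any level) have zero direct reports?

4

The people in Vesna Cohen's organization with no one reporting to them are Fiona Vargas, Lev Zhou, Yves Jansen, Opal Garcia. That is 4.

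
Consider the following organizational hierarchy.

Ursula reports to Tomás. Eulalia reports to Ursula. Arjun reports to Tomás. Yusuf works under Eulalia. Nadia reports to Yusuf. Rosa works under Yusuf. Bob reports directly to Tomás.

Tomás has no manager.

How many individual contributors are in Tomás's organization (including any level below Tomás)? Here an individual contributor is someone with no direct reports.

4

The people in Tomás's organization with no one reporting to them are Bob, Arjun, Rosa, Nadia. That is 4.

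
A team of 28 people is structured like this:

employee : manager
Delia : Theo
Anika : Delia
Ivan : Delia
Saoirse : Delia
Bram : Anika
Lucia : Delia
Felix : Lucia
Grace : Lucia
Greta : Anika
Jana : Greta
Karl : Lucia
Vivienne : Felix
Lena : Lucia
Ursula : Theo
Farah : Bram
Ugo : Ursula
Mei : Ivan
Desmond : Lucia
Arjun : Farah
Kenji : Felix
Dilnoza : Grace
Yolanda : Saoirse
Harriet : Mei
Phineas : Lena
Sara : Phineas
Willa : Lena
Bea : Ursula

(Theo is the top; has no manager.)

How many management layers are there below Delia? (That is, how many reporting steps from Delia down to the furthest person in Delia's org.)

The longest chain under Delia runs Delia → Lucia → Lena → Phineas → Sara, which is 4 levels below Delia.

4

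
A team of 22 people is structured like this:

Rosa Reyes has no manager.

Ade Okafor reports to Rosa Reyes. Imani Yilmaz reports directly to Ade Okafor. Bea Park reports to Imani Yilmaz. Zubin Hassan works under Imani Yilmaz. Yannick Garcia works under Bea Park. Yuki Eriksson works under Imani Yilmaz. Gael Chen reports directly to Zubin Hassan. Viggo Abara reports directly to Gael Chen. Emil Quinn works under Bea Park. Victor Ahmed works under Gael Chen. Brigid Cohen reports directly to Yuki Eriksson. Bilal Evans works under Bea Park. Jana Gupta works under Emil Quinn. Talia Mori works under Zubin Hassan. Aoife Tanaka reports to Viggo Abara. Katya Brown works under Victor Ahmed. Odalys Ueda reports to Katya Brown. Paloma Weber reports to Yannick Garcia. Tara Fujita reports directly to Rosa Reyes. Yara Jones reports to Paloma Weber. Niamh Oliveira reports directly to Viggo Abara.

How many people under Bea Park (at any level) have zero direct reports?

3

The people in Bea Park's organization with no one reporting to them are Bilal Evans, Jana Gupta, Yara Jones. That is 3.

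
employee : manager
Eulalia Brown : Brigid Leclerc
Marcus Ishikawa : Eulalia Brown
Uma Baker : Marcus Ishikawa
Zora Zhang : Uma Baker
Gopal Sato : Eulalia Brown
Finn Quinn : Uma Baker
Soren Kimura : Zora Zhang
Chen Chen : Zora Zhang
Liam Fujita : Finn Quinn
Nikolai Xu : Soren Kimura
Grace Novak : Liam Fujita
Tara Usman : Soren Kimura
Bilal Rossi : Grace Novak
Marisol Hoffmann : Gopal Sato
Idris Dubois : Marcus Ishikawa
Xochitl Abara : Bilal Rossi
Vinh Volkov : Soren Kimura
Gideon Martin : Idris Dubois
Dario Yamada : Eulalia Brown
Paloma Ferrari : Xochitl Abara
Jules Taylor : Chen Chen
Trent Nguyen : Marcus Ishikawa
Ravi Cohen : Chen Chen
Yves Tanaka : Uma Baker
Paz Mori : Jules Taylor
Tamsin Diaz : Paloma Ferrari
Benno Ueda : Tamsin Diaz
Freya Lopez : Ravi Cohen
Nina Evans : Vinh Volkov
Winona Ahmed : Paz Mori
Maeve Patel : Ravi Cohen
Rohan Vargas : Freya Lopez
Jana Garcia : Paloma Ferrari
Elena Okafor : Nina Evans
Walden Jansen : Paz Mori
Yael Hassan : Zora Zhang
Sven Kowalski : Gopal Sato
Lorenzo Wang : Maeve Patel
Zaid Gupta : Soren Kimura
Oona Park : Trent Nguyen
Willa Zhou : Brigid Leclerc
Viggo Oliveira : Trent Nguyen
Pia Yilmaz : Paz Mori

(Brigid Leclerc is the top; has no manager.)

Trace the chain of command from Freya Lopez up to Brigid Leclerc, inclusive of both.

Freya Lopez reports to Ravi Cohen. Ravi Cohen reports to Chen Chen. Chen Chen reports to Zora Zhang. Zora Zhang reports to Uma Baker. Uma Baker reports to Marcus Ishikawa. Marcus Ishikawa reports to Eulalia Brown. Eulalia Brown reports to Brigid Leclerc. Brigid Leclerc is at the top.

Freya Lopez -> Ravi Cohen -> Chen Chen -> Zora Zhang -> Uma Baker -> Marcus Ishikawa -> Eulalia Brown -> Brigid Leclerc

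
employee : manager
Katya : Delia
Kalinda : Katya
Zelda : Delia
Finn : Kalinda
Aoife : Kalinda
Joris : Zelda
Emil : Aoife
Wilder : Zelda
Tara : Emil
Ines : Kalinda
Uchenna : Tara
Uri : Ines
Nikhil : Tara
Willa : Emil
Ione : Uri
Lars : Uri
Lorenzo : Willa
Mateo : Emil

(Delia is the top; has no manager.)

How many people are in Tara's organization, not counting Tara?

Tara directly manages Uchenna, Nikhil. Uchenna has no reports. Nikhil has no reports. So Tara's organization is 2 direct reports plus everyone under them: 1 + 1 = 2.

2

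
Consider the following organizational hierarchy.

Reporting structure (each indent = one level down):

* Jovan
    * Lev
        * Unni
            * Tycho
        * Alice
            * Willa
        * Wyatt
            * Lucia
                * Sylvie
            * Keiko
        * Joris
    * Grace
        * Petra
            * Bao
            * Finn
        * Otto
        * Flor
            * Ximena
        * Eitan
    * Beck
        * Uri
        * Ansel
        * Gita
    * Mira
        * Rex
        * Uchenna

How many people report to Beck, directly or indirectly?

3

Beck directly manages Uri, Ansel, Gita. Uri has no reports. Ansel has no reports. Gita has no reports. So Beck's organization is 3 direct reports plus everyone under them: 1 + 1 + 1 = 3.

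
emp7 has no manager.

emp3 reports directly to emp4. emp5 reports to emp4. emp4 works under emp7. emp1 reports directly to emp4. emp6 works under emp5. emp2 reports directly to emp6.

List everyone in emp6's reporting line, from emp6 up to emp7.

emp6 -> emp5 -> emp4 -> emp7

emp6 reports to emp5. emp5 reports to emp4. emp4 reports to emp7. emp7 is at the top.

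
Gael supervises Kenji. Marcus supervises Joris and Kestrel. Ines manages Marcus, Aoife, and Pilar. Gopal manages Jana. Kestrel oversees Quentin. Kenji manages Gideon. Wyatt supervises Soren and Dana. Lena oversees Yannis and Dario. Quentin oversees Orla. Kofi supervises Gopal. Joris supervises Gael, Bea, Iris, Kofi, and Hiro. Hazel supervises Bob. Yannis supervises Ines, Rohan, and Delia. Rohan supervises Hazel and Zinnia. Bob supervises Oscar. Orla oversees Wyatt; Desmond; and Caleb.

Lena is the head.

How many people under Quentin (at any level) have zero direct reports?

4

The people in Quentin's organization with no one reporting to them are Caleb, Desmond, Dana, Soren. That is 4.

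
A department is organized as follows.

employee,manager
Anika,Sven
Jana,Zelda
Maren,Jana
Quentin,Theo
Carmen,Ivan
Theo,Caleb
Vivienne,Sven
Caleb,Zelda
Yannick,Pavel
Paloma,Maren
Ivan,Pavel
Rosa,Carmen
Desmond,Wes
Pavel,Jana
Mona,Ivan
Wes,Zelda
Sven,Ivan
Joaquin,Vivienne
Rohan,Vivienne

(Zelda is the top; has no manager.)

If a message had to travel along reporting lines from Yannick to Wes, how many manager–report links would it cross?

Yannick is 3 levels below Zelda, and Wes is 1 level below Zelda (their lowest common manager). The shortest path runs up from Yannick to Zelda and back down to Wes: 3 + 1 = 4 links.

4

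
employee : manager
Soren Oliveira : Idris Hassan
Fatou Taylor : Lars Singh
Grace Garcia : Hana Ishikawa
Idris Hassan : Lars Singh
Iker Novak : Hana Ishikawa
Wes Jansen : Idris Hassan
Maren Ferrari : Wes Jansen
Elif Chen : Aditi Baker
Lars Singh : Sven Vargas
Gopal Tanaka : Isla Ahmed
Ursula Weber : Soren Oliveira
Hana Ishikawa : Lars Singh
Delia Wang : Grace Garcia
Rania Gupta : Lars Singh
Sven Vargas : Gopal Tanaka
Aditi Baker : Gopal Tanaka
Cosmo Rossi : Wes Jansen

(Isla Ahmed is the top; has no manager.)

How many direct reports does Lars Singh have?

4

Lars Singh directly manages Idris Hassan, Hana Ishikawa, Rania Gupta, Fatou Taylor. That is 4 direct reports.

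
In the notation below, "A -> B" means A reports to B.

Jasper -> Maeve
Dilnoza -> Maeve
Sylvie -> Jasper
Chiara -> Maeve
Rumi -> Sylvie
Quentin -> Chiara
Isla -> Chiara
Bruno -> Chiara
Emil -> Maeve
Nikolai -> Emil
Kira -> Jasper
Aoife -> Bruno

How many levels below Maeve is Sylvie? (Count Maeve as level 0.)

2

Chain from Sylvie up to Maeve: Sylvie → Jasper → Maeve. That is 2 steps up, so Sylvie is 2 levels below Maeve.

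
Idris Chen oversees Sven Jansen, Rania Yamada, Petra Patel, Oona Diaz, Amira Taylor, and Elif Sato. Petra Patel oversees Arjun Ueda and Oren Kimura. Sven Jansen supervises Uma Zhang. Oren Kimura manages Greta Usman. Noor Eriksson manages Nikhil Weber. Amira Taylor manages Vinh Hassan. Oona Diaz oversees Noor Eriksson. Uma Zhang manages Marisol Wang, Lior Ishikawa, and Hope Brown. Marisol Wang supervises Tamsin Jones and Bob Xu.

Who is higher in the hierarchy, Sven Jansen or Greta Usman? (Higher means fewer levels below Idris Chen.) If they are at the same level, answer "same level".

Sven Jansen is 1 level below Idris Chen; Greta Usman is 3. Sven Jansen is higher.

Sven Jansen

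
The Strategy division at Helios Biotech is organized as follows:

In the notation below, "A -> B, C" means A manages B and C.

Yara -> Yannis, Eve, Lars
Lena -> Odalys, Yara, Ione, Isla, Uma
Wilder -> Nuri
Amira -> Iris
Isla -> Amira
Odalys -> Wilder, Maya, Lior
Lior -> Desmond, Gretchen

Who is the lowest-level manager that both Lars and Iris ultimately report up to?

Lena

Lars's chain of managers is Yara, Lena. Iris's chain of managers is Amira, Isla, Lena. The first manager that appears in both chains is Lena.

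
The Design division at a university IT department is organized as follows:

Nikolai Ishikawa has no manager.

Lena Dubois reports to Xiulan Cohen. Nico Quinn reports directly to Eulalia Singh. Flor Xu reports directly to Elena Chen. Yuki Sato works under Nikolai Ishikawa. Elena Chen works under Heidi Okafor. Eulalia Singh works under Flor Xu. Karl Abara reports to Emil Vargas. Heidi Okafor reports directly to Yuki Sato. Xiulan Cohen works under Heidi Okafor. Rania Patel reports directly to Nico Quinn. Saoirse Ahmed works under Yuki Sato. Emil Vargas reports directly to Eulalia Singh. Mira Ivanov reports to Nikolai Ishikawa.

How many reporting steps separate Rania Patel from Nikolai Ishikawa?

7

Chain from Rania Patel up to Nikolai Ishikawa: Rania Patel → Nico Quinn → Eulalia Singh → Flor Xu → Elena Chen → Heidi Okafor → Yuki Sato → Nikolai Ishikawa. That is 7 steps up, so Rania Patel is 7 levels below Nikolai Ishikawa.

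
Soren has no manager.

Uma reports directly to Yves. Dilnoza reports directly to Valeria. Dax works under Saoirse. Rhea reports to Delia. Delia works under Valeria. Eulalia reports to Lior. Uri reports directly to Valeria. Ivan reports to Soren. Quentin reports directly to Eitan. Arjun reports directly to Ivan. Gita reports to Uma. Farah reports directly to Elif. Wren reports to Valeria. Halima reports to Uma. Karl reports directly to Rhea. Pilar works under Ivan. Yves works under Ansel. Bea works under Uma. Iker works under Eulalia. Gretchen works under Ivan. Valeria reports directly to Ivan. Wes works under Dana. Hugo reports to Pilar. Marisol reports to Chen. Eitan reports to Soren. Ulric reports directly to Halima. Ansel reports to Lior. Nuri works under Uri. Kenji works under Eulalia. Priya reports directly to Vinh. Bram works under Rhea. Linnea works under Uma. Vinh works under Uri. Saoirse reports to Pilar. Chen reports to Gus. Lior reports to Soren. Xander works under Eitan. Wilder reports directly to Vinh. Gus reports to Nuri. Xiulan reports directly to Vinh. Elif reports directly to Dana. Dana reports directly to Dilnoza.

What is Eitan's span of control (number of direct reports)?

Eitan directly manages Xander, Quentin. That is 2 direct reports.

2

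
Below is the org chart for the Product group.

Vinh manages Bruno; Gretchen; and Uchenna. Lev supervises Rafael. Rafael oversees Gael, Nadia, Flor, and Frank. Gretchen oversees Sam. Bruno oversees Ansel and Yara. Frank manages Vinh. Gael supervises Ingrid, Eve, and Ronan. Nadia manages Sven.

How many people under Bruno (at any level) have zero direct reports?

2

The people in Bruno's organization with no one reporting to them are Ansel, Yara. That is 2.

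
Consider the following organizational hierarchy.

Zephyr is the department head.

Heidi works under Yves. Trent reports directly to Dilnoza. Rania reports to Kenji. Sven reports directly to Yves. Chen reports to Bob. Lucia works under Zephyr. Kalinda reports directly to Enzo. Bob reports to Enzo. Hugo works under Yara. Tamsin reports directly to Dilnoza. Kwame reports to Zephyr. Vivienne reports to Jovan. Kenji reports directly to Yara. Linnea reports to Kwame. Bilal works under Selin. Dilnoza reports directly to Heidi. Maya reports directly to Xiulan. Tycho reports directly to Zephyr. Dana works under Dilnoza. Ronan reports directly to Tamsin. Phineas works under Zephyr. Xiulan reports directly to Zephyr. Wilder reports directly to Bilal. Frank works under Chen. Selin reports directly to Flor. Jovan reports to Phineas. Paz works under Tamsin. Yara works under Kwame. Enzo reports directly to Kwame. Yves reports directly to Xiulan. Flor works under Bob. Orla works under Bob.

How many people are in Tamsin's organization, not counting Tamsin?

2

Tamsin directly manages Paz, Ronan. Paz has no reports. Ronan has no reports. So Tamsin's organization is 2 direct reports plus everyone under them: 1 + 1 = 2.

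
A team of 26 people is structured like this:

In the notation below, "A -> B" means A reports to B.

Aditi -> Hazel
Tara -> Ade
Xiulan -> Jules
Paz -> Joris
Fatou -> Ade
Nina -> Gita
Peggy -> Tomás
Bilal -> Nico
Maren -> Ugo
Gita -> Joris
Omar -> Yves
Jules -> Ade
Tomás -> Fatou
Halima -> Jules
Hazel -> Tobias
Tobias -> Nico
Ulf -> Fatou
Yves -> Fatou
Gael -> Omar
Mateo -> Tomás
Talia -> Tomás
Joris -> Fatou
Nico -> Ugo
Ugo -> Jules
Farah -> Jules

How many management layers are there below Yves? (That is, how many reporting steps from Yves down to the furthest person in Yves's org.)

2

The longest chain under Yves runs Yves → Omar → Gael, which is 2 levels below Yves.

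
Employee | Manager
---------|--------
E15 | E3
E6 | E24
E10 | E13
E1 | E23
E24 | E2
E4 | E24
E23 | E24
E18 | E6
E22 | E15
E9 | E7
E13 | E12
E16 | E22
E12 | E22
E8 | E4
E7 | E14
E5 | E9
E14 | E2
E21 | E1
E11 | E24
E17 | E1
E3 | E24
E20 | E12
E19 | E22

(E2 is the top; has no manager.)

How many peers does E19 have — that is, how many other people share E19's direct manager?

E19 reports to E22. E22's other direct reports are E12, E16 — 2 peers.

2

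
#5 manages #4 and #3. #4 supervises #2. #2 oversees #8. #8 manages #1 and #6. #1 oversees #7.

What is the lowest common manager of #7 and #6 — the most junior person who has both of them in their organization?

#7's chain of managers is #1, #8, #2, #4, #5. #6's chain of managers is #8, #2, #4, #5. The first manager that appears in both chains is #8.

#8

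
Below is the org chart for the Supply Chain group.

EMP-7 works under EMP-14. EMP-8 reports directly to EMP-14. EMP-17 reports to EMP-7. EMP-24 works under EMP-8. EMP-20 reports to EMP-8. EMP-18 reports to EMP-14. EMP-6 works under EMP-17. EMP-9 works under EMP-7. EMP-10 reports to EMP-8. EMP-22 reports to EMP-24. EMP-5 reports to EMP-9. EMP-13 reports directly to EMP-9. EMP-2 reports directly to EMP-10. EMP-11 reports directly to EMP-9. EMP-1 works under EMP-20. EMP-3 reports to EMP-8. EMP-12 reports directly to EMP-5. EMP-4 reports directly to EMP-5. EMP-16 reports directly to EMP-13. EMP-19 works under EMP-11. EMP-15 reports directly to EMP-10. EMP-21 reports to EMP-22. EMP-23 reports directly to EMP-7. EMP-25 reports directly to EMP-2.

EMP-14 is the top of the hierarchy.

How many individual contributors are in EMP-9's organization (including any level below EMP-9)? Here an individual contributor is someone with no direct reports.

4

The people in EMP-9's organization with no one reporting to them are EMP-19, EMP-16, EMP-4, EMP-12. That is 4.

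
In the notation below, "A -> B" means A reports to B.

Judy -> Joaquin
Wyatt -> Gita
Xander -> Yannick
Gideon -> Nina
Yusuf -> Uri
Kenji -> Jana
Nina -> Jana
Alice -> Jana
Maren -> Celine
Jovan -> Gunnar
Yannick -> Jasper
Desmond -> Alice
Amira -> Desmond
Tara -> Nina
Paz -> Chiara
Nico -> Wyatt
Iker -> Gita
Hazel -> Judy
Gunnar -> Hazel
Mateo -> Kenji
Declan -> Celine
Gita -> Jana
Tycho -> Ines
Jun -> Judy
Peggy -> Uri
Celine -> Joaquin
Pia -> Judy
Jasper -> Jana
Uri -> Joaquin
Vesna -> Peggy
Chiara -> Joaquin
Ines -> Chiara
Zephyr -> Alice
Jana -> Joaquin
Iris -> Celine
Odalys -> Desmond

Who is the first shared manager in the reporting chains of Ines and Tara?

Ines's chain of managers is Chiara, Joaquin. Tara's chain of managers is Nina, Jana, Joaquin. The first manager that appears in both chains is Joaquin.

Joaquin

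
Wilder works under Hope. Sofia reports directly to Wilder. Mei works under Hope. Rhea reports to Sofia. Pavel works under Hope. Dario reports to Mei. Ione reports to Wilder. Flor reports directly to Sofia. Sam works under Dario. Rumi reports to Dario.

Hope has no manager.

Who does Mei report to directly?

Mei reports directly to Hope.

Hope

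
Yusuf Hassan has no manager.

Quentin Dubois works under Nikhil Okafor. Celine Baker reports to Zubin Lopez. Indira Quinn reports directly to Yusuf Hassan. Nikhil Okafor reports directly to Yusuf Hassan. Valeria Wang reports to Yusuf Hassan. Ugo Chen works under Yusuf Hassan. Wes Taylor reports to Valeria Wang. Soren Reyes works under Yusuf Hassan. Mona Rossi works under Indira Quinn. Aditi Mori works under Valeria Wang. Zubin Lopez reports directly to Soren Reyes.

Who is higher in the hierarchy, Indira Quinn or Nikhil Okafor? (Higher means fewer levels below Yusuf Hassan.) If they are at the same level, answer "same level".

same level

Both Indira Quinn and Nikhil Okafor are 1 level below Yusuf Hassan.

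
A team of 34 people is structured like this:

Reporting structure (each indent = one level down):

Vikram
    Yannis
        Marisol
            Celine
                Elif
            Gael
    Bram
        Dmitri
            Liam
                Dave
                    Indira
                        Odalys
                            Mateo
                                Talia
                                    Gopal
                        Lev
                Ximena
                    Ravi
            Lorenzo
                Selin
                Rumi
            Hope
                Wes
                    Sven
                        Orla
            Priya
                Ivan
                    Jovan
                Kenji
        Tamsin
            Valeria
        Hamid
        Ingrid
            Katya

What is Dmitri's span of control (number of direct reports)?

4

Dmitri directly manages Liam, Lorenzo, Hope, Priya. That is 4 direct reports.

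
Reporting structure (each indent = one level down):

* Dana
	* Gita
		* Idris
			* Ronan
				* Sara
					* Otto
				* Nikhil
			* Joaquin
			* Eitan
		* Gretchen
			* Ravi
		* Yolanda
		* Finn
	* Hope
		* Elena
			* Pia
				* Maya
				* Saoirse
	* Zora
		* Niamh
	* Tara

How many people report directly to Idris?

3

Idris directly manages Ronan, Joaquin, Eitan. That is 3 direct reports.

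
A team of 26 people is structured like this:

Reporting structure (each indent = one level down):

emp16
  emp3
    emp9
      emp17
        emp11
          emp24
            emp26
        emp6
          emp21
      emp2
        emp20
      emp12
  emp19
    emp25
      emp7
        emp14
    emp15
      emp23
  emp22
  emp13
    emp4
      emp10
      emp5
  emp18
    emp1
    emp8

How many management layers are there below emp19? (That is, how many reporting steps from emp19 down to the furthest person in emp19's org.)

3

The longest chain under emp19 runs emp19 → emp25 → emp7 → emp14, which is 3 levels below emp19.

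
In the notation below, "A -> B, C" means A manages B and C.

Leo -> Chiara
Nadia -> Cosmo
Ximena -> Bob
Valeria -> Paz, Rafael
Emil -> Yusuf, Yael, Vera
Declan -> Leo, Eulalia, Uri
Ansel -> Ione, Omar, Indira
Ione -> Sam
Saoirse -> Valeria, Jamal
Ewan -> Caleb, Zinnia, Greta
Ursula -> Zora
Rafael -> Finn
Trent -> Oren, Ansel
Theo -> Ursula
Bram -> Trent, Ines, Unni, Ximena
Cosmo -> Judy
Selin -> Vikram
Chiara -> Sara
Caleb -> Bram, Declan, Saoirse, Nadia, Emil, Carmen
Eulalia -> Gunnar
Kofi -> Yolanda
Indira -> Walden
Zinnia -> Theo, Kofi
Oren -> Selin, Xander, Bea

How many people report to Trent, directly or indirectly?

11

Trent directly manages Oren, Ansel. Under Oren: Bea, Xander, Selin, Vikram (4). Under Ansel: Indira, Walden, Omar, Ione, Sam (5). So Trent's organization is 2 direct reports plus everyone under them: 5 + 6 = 11.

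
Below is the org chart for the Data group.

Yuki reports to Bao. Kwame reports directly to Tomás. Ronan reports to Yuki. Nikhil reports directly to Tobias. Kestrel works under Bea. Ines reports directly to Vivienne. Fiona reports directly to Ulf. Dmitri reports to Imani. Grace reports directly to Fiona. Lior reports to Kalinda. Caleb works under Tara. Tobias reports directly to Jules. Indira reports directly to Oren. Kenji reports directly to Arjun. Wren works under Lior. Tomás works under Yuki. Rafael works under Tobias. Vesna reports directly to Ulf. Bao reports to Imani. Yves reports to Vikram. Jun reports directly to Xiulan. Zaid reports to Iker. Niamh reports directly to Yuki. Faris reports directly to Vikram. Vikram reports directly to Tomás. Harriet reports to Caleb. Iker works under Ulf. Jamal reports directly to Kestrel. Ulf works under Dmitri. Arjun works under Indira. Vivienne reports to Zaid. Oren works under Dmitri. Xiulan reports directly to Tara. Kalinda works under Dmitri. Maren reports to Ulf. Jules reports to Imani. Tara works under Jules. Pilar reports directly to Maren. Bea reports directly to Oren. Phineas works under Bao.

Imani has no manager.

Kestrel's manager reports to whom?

Kestrel reports to Bea, and Bea reports to Oren. So Kestrel's skip-level manager is Oren.

Oren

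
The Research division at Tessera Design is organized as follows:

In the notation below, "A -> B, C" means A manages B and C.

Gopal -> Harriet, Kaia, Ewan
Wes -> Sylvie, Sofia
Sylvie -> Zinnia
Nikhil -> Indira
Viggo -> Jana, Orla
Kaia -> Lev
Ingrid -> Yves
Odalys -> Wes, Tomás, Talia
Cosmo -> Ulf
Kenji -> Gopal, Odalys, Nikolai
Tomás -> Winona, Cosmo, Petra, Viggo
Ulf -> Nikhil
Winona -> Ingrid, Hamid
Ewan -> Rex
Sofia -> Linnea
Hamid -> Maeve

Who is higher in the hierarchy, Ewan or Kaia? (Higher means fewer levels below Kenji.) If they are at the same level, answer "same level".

same level

Both Ewan and Kaia are 2 levels below Kenji.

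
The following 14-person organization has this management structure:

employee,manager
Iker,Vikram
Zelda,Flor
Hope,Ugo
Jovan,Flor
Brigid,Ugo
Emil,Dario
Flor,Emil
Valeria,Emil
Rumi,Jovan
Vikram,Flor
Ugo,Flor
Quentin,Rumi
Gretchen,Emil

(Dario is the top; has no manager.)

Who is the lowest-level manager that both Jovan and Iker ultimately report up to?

Jovan's chain of managers is Flor, Emil, Dario. Iker's chain of managers is Vikram, Flor, Emil, Dario. The first manager that appears in both chains is Flor.

Flor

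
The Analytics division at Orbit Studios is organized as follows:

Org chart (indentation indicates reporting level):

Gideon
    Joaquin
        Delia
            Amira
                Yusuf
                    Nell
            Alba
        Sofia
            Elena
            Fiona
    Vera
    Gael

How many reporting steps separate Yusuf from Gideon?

4

Chain from Yusuf up to Gideon: Yusuf → Amira → Delia → Joaquin → Gideon. That is 4 steps up, so Yusuf is 4 levels below Gideon.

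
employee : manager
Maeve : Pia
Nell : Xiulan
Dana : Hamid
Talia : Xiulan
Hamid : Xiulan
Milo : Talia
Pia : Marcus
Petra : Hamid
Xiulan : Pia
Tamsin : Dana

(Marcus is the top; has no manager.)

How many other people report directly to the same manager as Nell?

Nell reports to Xiulan. Xiulan's other direct reports are Hamid, Talia — 2 peers.

2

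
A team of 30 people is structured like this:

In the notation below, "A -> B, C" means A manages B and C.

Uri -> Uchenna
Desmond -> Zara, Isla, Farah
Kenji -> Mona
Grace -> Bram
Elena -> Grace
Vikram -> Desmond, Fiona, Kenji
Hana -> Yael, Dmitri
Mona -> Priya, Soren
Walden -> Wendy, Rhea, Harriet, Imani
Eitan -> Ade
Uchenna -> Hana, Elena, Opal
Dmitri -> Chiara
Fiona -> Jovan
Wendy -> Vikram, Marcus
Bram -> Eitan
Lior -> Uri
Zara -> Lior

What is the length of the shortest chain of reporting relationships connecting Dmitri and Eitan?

Dmitri is 2 levels below Uchenna, and Eitan is 4 levels below Uchenna (their lowest common manager). The shortest path runs up from Dmitri to Uchenna and back down to Eitan: 2 + 4 = 6 links.

6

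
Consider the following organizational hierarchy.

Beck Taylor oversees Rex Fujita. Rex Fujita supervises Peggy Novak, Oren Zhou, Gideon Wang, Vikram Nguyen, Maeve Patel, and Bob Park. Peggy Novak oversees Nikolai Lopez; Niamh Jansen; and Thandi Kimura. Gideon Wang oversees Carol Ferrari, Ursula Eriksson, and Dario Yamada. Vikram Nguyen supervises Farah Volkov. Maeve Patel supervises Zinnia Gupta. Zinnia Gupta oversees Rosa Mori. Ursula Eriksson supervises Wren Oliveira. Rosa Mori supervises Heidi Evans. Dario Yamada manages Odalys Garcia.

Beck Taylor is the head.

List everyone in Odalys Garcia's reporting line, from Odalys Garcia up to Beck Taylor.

Odalys Garcia -> Dario Yamada -> Gideon Wang -> Rex Fujita -> Beck Taylor

Odalys Garcia reports to Dario Yamada. Dario Yamada reports to Gideon Wang. Gideon Wang reports to Rex Fujita. Rex Fujita reports to Beck Taylor. Beck Taylor is at the top.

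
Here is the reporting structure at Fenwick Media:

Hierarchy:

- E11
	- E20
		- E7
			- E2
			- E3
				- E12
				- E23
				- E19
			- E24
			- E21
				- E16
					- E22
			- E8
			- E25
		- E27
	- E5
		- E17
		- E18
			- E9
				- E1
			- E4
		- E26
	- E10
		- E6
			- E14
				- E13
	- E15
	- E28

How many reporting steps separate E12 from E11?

Chain from E12 up to E11: E12 → E3 → E7 → E20 → E11. That is 4 steps up, so E12 is 4 levels below E11.

4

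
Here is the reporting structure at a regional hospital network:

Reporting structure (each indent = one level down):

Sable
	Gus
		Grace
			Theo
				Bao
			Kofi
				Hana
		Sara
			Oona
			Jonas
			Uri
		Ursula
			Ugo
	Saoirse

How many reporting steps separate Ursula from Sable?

Chain from Ursula up to Sable: Ursula → Gus → Sable. That is 2 steps up, so Ursula is 2 levels below Sable.

2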